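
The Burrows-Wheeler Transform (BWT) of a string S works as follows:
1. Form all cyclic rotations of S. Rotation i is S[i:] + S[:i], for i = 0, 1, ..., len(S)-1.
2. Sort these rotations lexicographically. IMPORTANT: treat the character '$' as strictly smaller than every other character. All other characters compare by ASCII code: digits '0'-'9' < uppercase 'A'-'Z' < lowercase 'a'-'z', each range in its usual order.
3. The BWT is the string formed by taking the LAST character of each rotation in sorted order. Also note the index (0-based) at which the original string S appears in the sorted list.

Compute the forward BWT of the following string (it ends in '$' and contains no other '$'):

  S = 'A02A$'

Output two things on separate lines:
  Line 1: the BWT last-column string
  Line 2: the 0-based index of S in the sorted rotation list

All 5 rotations (rotation i = S[i:]+S[:i]):
  rot[0] = A02A$
  rot[1] = 02A$A
  rot[2] = 2A$A0
  rot[3] = A$A02
  rot[4] = $A02A
Sorted (with $ < everything):
  sorted[0] = $A02A  (last char: 'A')
  sorted[1] = 02A$A  (last char: 'A')
  sorted[2] = 2A$A0  (last char: '0')
  sorted[3] = A$A02  (last char: '2')
  sorted[4] = A02A$  (last char: '$')
Last column: AA02$
Original string S is at sorted index 4

Answer: AA02$
4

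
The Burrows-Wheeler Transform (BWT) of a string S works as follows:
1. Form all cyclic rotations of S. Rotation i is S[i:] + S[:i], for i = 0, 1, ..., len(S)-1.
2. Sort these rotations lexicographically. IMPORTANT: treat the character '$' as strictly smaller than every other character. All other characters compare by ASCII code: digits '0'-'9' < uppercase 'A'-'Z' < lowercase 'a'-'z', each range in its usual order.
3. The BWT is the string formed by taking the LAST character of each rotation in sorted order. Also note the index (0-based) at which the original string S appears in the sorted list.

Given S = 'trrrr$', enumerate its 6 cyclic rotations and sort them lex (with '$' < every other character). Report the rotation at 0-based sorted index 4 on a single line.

All 6 rotations (rotation i = S[i:]+S[:i]):
  rot[0] = trrrr$
  rot[1] = rrrr$t
  rot[2] = rrr$tr
  rot[3] = rr$trr
  rot[4] = r$trrr
  rot[5] = $trrrr
Sorted (with $ < everything):
  sorted[0] = $trrrr
  sorted[1] = r$trrr
  sorted[2] = rr$trr
  sorted[3] = rrr$tr
  sorted[4] = rrrr$t
  sorted[5] = trrrr$
sorted[4] = rrrr$t

Answer: rrrr$t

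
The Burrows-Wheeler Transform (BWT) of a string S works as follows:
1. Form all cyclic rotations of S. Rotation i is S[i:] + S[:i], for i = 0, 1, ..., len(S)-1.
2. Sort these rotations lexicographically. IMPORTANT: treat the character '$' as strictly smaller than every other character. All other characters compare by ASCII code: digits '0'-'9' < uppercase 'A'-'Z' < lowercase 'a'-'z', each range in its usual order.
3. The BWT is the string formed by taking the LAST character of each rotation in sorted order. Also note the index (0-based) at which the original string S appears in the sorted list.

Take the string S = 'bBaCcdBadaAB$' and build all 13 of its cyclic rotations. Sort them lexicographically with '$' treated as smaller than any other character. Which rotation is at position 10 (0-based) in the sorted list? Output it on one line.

All 13 rotations (rotation i = S[i:]+S[:i]):
  rot[0] = bBaCcdBadaAB$
  rot[1] = BaCcdBadaAB$b
  rot[2] = aCcdBadaAB$bB
  rot[3] = CcdBadaAB$bBa
  rot[4] = cdBadaAB$bBaC
  rot[5] = dBadaAB$bBaCc
  rot[6] = BadaAB$bBaCcd
  rot[7] = adaAB$bBaCcdB
  rot[8] = daAB$bBaCcdBa
  rot[9] = aAB$bBaCcdBad
  rot[10] = AB$bBaCcdBada
  rot[11] = B$bBaCcdBadaA
  rot[12] = $bBaCcdBadaAB
Sorted (with $ < everything):
  sorted[0] = $bBaCcdBadaAB
  sorted[1] = AB$bBaCcdBada
  sorted[2] = B$bBaCcdBadaA
  sorted[3] = BaCcdBadaAB$b
  sorted[4] = BadaAB$bBaCcd
  sorted[5] = CcdBadaAB$bBa
  sorted[6] = aAB$bBaCcdBad
  sorted[7] = aCcdBadaAB$bB
  sorted[8] = adaAB$bBaCcdB
  sorted[9] = bBaCcdBadaAB$
  sorted[10] = cdBadaAB$bBaC
  sorted[11] = dBadaAB$bBaCc
  sorted[12] = daAB$bBaCcdBa
sorted[10] = cdBadaAB$bBaC

Answer: cdBadaAB$bBaC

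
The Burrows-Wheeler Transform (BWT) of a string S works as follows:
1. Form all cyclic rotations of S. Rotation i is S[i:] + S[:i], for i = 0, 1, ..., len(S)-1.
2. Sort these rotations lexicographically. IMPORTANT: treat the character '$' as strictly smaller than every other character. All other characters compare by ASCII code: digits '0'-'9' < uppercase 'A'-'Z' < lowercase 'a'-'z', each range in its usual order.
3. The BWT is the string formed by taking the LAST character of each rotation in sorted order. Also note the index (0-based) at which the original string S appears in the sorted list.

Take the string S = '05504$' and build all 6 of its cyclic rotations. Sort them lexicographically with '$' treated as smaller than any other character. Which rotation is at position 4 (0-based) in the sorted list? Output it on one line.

Answer: 504$05

Derivation:
All 6 rotations (rotation i = S[i:]+S[:i]):
  rot[0] = 05504$
  rot[1] = 5504$0
  rot[2] = 504$05
  rot[3] = 04$055
  rot[4] = 4$0550
  rot[5] = $05504
Sorted (with $ < everything):
  sorted[0] = $05504
  sorted[1] = 04$055
  sorted[2] = 05504$
  sorted[3] = 4$0550
  sorted[4] = 504$05
  sorted[5] = 5504$0
sorted[4] = 504$05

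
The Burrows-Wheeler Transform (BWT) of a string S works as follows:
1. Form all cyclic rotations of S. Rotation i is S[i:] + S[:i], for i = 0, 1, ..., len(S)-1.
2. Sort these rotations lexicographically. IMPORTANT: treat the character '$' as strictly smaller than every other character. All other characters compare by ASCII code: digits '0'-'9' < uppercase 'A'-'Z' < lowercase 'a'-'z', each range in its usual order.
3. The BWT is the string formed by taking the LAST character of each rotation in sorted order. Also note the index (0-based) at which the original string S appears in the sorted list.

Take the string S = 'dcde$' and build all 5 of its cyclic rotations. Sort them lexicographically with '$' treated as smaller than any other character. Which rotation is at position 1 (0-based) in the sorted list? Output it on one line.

Answer: cde$d

Derivation:
All 5 rotations (rotation i = S[i:]+S[:i]):
  rot[0] = dcde$
  rot[1] = cde$d
  rot[2] = de$dc
  rot[3] = e$dcd
  rot[4] = $dcde
Sorted (with $ < everything):
  sorted[0] = $dcde
  sorted[1] = cde$d
  sorted[2] = dcde$
  sorted[3] = de$dc
  sorted[4] = e$dcd
sorted[1] = cde$d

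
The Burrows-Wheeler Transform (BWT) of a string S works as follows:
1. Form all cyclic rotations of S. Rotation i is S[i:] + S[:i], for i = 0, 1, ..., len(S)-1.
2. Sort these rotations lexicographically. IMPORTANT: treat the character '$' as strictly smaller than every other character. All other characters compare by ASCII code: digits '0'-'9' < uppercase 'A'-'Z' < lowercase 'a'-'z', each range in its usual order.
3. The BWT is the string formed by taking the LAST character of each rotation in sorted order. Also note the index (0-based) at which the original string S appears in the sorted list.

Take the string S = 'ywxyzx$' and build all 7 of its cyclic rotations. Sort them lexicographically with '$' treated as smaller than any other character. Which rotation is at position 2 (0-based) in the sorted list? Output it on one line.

All 7 rotations (rotation i = S[i:]+S[:i]):
  rot[0] = ywxyzx$
  rot[1] = wxyzx$y
  rot[2] = xyzx$yw
  rot[3] = yzx$ywx
  rot[4] = zx$ywxy
  rot[5] = x$ywxyz
  rot[6] = $ywxyzx
Sorted (with $ < everything):
  sorted[0] = $ywxyzx
  sorted[1] = wxyzx$y
  sorted[2] = x$ywxyz
  sorted[3] = xyzx$yw
  sorted[4] = ywxyzx$
  sorted[5] = yzx$ywx
  sorted[6] = zx$ywxy
sorted[2] = x$ywxyz

Answer: x$ywxyz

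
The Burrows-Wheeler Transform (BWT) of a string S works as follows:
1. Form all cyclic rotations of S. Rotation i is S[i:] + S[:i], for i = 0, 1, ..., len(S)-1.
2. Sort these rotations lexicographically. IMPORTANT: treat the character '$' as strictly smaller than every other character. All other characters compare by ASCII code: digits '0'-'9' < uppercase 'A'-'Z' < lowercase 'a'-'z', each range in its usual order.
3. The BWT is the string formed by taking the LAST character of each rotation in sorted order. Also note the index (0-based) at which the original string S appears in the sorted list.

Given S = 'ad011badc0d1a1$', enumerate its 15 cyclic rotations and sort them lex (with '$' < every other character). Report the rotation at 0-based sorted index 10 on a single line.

All 15 rotations (rotation i = S[i:]+S[:i]):
  rot[0] = ad011badc0d1a1$
  rot[1] = d011badc0d1a1$a
  rot[2] = 011badc0d1a1$ad
  rot[3] = 11badc0d1a1$ad0
  rot[4] = 1badc0d1a1$ad01
  rot[5] = badc0d1a1$ad011
  rot[6] = adc0d1a1$ad011b
  rot[7] = dc0d1a1$ad011ba
  rot[8] = c0d1a1$ad011bad
  rot[9] = 0d1a1$ad011badc
  rot[10] = d1a1$ad011badc0
  rot[11] = 1a1$ad011badc0d
  rot[12] = a1$ad011badc0d1
  rot[13] = 1$ad011badc0d1a
  rot[14] = $ad011badc0d1a1
Sorted (with $ < everything):
  sorted[0] = $ad011badc0d1a1
  sorted[1] = 011badc0d1a1$ad
  sorted[2] = 0d1a1$ad011badc
  sorted[3] = 1$ad011badc0d1a
  sorted[4] = 11badc0d1a1$ad0
  sorted[5] = 1a1$ad011badc0d
  sorted[6] = 1badc0d1a1$ad01
  sorted[7] = a1$ad011badc0d1
  sorted[8] = ad011badc0d1a1$
  sorted[9] = adc0d1a1$ad011b
  sorted[10] = badc0d1a1$ad011
  sorted[11] = c0d1a1$ad011bad
  sorted[12] = d011badc0d1a1$a
  sorted[13] = d1a1$ad011badc0
  sorted[14] = dc0d1a1$ad011ba
sorted[10] = badc0d1a1$ad011

Answer: badc0d1a1$ad011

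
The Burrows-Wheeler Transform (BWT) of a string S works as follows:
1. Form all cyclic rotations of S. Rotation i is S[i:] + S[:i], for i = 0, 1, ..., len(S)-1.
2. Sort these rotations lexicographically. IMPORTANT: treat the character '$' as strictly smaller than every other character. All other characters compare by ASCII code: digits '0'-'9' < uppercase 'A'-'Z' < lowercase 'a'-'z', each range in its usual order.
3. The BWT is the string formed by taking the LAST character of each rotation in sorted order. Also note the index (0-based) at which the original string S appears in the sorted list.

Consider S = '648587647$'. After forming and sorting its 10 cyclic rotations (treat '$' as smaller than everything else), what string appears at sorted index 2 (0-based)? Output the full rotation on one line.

All 10 rotations (rotation i = S[i:]+S[:i]):
  rot[0] = 648587647$
  rot[1] = 48587647$6
  rot[2] = 8587647$64
  rot[3] = 587647$648
  rot[4] = 87647$6485
  rot[5] = 7647$64858
  rot[6] = 647$648587
  rot[7] = 47$6485876
  rot[8] = 7$64858764
  rot[9] = $648587647
Sorted (with $ < everything):
  sorted[0] = $648587647
  sorted[1] = 47$6485876
  sorted[2] = 48587647$6
  sorted[3] = 587647$648
  sorted[4] = 647$648587
  sorted[5] = 648587647$
  sorted[6] = 7$64858764
  sorted[7] = 7647$64858
  sorted[8] = 8587647$64
  sorted[9] = 87647$6485
sorted[2] = 48587647$6

Answer: 48587647$6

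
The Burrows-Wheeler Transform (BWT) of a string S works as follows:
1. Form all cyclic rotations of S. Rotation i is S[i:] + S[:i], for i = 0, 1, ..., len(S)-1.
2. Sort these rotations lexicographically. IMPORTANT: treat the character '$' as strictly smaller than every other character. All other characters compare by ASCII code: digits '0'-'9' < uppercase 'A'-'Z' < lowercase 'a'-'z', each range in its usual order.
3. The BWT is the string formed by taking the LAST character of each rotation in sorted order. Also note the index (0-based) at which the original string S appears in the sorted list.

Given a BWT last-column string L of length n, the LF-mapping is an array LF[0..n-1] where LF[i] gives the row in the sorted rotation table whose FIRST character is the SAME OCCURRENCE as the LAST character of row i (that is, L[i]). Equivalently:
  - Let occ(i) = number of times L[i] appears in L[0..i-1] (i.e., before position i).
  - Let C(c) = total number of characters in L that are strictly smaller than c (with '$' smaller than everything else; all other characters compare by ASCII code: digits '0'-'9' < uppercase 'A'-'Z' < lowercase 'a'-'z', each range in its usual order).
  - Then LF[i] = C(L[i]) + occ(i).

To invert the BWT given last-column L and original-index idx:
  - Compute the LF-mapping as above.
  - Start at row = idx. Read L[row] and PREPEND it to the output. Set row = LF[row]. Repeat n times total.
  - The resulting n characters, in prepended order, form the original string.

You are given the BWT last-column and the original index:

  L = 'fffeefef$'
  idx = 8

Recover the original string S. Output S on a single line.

Answer: fffeefef$

Derivation:
LF mapping: 4 5 6 1 2 7 3 8 0
Walk LF starting at row 8, prepending L[row]:
  step 1: row=8, L[8]='$', prepend. Next row=LF[8]=0
  step 2: row=0, L[0]='f', prepend. Next row=LF[0]=4
  step 3: row=4, L[4]='e', prepend. Next row=LF[4]=2
  step 4: row=2, L[2]='f', prepend. Next row=LF[2]=6
  step 5: row=6, L[6]='e', prepend. Next row=LF[6]=3
  step 6: row=3, L[3]='e', prepend. Next row=LF[3]=1
  step 7: row=1, L[1]='f', prepend. Next row=LF[1]=5
  step 8: row=5, L[5]='f', prepend. Next row=LF[5]=7
  step 9: row=7, L[7]='f', prepend. Next row=LF[7]=8
Reversed output: fffeefef$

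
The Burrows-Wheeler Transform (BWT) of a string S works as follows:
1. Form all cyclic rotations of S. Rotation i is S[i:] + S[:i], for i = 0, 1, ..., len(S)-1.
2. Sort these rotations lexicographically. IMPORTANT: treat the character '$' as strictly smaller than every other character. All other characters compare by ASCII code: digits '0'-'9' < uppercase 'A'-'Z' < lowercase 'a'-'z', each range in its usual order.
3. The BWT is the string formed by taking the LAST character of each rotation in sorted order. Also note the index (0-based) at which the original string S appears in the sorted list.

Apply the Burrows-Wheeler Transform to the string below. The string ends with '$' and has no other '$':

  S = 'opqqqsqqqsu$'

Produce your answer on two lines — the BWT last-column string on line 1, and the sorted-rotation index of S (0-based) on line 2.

Answer: u$opsqqqqqqs
1

Derivation:
All 12 rotations (rotation i = S[i:]+S[:i]):
  rot[0] = opqqqsqqqsu$
  rot[1] = pqqqsqqqsu$o
  rot[2] = qqqsqqqsu$op
  rot[3] = qqsqqqsu$opq
  rot[4] = qsqqqsu$opqq
  rot[5] = sqqqsu$opqqq
  rot[6] = qqqsu$opqqqs
  rot[7] = qqsu$opqqqsq
  rot[8] = qsu$opqqqsqq
  rot[9] = su$opqqqsqqq
  rot[10] = u$opqqqsqqqs
  rot[11] = $opqqqsqqqsu
Sorted (with $ < everything):
  sorted[0] = $opqqqsqqqsu  (last char: 'u')
  sorted[1] = opqqqsqqqsu$  (last char: '$')
  sorted[2] = pqqqsqqqsu$o  (last char: 'o')
  sorted[3] = qqqsqqqsu$op  (last char: 'p')
  sorted[4] = qqqsu$opqqqs  (last char: 's')
  sorted[5] = qqsqqqsu$opq  (last char: 'q')
  sorted[6] = qqsu$opqqqsq  (last char: 'q')
  sorted[7] = qsqqqsu$opqq  (last char: 'q')
  sorted[8] = qsu$opqqqsqq  (last char: 'q')
  sorted[9] = sqqqsu$opqqq  (last char: 'q')
  sorted[10] = su$opqqqsqqq  (last char: 'q')
  sorted[11] = u$opqqqsqqqs  (last char: 's')
Last column: u$opsqqqqqqs
Original string S is at sorted index 1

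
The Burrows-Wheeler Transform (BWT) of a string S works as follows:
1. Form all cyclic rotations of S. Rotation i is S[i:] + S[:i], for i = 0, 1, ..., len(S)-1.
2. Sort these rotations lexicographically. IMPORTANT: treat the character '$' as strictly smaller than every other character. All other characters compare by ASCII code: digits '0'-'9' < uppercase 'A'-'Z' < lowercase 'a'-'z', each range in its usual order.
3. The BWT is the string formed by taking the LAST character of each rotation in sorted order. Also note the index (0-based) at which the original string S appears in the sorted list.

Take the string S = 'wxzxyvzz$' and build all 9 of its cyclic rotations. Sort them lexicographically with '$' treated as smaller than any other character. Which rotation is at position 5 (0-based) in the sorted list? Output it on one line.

All 9 rotations (rotation i = S[i:]+S[:i]):
  rot[0] = wxzxyvzz$
  rot[1] = xzxyvzz$w
  rot[2] = zxyvzz$wx
  rot[3] = xyvzz$wxz
  rot[4] = yvzz$wxzx
  rot[5] = vzz$wxzxy
  rot[6] = zz$wxzxyv
  rot[7] = z$wxzxyvz
  rot[8] = $wxzxyvzz
Sorted (with $ < everything):
  sorted[0] = $wxzxyvzz
  sorted[1] = vzz$wxzxy
  sorted[2] = wxzxyvzz$
  sorted[3] = xyvzz$wxz
  sorted[4] = xzxyvzz$w
  sorted[5] = yvzz$wxzx
  sorted[6] = z$wxzxyvz
  sorted[7] = zxyvzz$wx
  sorted[8] = zz$wxzxyv
sorted[5] = yvzz$wxzx

Answer: yvzz$wxzx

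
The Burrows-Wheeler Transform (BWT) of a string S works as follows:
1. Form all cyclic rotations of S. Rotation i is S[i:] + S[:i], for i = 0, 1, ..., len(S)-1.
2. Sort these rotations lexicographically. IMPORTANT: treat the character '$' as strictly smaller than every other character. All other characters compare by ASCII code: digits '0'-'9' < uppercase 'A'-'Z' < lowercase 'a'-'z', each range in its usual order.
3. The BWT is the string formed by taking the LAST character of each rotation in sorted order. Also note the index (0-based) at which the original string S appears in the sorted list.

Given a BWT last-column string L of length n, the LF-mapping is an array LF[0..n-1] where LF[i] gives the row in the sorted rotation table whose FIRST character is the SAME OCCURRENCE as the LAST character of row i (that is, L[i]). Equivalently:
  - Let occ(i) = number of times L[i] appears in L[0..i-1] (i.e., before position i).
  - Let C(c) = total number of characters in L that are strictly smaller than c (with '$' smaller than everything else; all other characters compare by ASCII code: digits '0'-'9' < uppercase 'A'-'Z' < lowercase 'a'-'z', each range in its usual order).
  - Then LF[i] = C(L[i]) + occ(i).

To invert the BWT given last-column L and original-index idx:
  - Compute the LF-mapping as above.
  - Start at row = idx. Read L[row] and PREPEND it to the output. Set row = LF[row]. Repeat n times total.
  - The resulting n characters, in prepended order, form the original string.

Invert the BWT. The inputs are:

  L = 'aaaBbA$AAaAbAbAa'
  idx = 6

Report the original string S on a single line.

Answer: AbaaAAabbAaABAa$

Derivation:
LF mapping: 8 9 10 7 13 1 0 2 3 11 4 14 5 15 6 12
Walk LF starting at row 6, prepending L[row]:
  step 1: row=6, L[6]='$', prepend. Next row=LF[6]=0
  step 2: row=0, L[0]='a', prepend. Next row=LF[0]=8
  step 3: row=8, L[8]='A', prepend. Next row=LF[8]=3
  step 4: row=3, L[3]='B', prepend. Next row=LF[3]=7
  step 5: row=7, L[7]='A', prepend. Next row=LF[7]=2
  step 6: row=2, L[2]='a', prepend. Next row=LF[2]=10
  step 7: row=10, L[10]='A', prepend. Next row=LF[10]=4
  step 8: row=4, L[4]='b', prepend. Next row=LF[4]=13
  step 9: row=13, L[13]='b', prepend. Next row=LF[13]=15
  step 10: row=15, L[15]='a', prepend. Next row=LF[15]=12
  step 11: row=12, L[12]='A', prepend. Next row=LF[12]=5
  step 12: row=5, L[5]='A', prepend. Next row=LF[5]=1
  step 13: row=1, L[1]='a', prepend. Next row=LF[1]=9
  step 14: row=9, L[9]='a', prepend. Next row=LF[9]=11
  step 15: row=11, L[11]='b', prepend. Next row=LF[11]=14
  step 16: row=14, L[14]='A', prepend. Next row=LF[14]=6
Reversed output: AbaaAAabbAaABAa$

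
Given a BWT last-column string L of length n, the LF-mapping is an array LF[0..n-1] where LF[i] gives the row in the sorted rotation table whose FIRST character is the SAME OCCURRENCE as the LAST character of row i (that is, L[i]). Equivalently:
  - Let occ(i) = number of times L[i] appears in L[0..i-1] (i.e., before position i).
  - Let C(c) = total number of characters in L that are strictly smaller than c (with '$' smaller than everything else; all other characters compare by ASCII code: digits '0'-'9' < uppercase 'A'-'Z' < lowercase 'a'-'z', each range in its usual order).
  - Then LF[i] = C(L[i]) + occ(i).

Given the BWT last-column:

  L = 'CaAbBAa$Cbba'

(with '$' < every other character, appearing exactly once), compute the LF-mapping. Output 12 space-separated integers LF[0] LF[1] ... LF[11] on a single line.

Answer: 4 6 1 9 3 2 7 0 5 10 11 8

Derivation:
Char counts: '$':1, 'A':2, 'B':1, 'C':2, 'a':3, 'b':3
C (first-col start): C('$')=0, C('A')=1, C('B')=3, C('C')=4, C('a')=6, C('b')=9
L[0]='C': occ=0, LF[0]=C('C')+0=4+0=4
L[1]='a': occ=0, LF[1]=C('a')+0=6+0=6
L[2]='A': occ=0, LF[2]=C('A')+0=1+0=1
L[3]='b': occ=0, LF[3]=C('b')+0=9+0=9
L[4]='B': occ=0, LF[4]=C('B')+0=3+0=3
L[5]='A': occ=1, LF[5]=C('A')+1=1+1=2
L[6]='a': occ=1, LF[6]=C('a')+1=6+1=7
L[7]='$': occ=0, LF[7]=C('$')+0=0+0=0
L[8]='C': occ=1, LF[8]=C('C')+1=4+1=5
L[9]='b': occ=1, LF[9]=C('b')+1=9+1=10
L[10]='b': occ=2, LF[10]=C('b')+2=9+2=11
L[11]='a': occ=2, LF[11]=C('a')+2=6+2=8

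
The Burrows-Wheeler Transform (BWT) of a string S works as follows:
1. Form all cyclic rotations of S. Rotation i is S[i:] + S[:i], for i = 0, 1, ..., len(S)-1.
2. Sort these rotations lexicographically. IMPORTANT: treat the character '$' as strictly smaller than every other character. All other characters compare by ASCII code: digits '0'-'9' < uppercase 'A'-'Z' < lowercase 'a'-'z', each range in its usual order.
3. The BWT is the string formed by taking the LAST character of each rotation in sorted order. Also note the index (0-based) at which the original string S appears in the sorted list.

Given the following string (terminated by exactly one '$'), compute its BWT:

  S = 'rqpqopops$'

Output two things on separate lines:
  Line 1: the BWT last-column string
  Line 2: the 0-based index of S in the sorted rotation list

All 10 rotations (rotation i = S[i:]+S[:i]):
  rot[0] = rqpqopops$
  rot[1] = qpqopops$r
  rot[2] = pqopops$rq
  rot[3] = qopops$rqp
  rot[4] = opops$rqpq
  rot[5] = pops$rqpqo
  rot[6] = ops$rqpqop
  rot[7] = ps$rqpqopo
  rot[8] = s$rqpqopop
  rot[9] = $rqpqopops
Sorted (with $ < everything):
  sorted[0] = $rqpqopops  (last char: 's')
  sorted[1] = opops$rqpq  (last char: 'q')
  sorted[2] = ops$rqpqop  (last char: 'p')
  sorted[3] = pops$rqpqo  (last char: 'o')
  sorted[4] = pqopops$rq  (last char: 'q')
  sorted[5] = ps$rqpqopo  (last char: 'o')
  sorted[6] = qopops$rqp  (last char: 'p')
  sorted[7] = qpqopops$r  (last char: 'r')
  sorted[8] = rqpqopops$  (last char: '$')
  sorted[9] = s$rqpqopop  (last char: 'p')
Last column: sqpoqopr$p
Original string S is at sorted index 8

Answer: sqpoqopr$p
8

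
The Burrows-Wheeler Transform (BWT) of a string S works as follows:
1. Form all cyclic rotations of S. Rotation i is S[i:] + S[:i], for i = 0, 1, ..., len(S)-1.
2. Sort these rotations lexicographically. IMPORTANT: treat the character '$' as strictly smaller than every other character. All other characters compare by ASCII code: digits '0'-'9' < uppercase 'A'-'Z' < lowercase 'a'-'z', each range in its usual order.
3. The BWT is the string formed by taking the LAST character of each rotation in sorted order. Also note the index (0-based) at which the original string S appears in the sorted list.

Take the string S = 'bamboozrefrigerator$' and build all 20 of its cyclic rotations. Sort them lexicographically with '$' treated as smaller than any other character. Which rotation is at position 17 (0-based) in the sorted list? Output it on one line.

Answer: rigerator$bamboozref

Derivation:
All 20 rotations (rotation i = S[i:]+S[:i]):
  rot[0] = bamboozrefrigerator$
  rot[1] = amboozrefrigerator$b
  rot[2] = mboozrefrigerator$ba
  rot[3] = boozrefrigerator$bam
  rot[4] = oozrefrigerator$bamb
  rot[5] = ozrefrigerator$bambo
  rot[6] = zrefrigerator$bamboo
  rot[7] = refrigerator$bambooz
  rot[8] = efrigerator$bamboozr
  rot[9] = frigerator$bamboozre
  rot[10] = rigerator$bamboozref
  rot[11] = igerator$bamboozrefr
  rot[12] = gerator$bamboozrefri
  rot[13] = erator$bamboozrefrig
  rot[14] = rator$bamboozrefrige
  rot[15] = ator$bamboozrefriger
  rot[16] = tor$bamboozrefrigera
  rot[17] = or$bamboozrefrigerat
  rot[18] = r$bamboozrefrigerato
  rot[19] = $bamboozrefrigerator
Sorted (with $ < everything):
  sorted[0] = $bamboozrefrigerator
  sorted[1] = amboozrefrigerator$b
  sorted[2] = ator$bamboozrefriger
  sorted[3] = bamboozrefrigerator$
  sorted[4] = boozrefrigerator$bam
  sorted[5] = efrigerator$bamboozr
  sorted[6] = erator$bamboozrefrig
  sorted[7] = frigerator$bamboozre
  sorted[8] = gerator$bamboozrefri
  sorted[9] = igerator$bamboozrefr
  sorted[10] = mboozrefrigerator$ba
  sorted[11] = oozrefrigerator$bamb
  sorted[12] = or$bamboozrefrigerat
  sorted[13] = ozrefrigerator$bambo
  sorted[14] = r$bamboozrefrigerato
  sorted[15] = rator$bamboozrefrige
  sorted[16] = refrigerator$bambooz
  sorted[17] = rigerator$bamboozref
  sorted[18] = tor$bamboozrefrigera
  sorted[19] = zrefrigerator$bamboo
sorted[17] = rigerator$bamboozref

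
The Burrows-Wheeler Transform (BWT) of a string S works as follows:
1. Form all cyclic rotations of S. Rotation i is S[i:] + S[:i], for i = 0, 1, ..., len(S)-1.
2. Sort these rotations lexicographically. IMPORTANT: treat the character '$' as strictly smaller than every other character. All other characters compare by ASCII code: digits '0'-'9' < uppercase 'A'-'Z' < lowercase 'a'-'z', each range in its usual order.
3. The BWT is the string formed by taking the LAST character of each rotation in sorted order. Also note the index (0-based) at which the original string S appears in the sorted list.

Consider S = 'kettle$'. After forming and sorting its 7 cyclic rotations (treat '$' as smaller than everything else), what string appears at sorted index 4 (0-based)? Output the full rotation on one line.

Answer: le$kett

Derivation:
All 7 rotations (rotation i = S[i:]+S[:i]):
  rot[0] = kettle$
  rot[1] = ettle$k
  rot[2] = ttle$ke
  rot[3] = tle$ket
  rot[4] = le$kett
  rot[5] = e$kettl
  rot[6] = $kettle
Sorted (with $ < everything):
  sorted[0] = $kettle
  sorted[1] = e$kettl
  sorted[2] = ettle$k
  sorted[3] = kettle$
  sorted[4] = le$kett
  sorted[5] = tle$ket
  sorted[6] = ttle$ke
sorted[4] = le$kett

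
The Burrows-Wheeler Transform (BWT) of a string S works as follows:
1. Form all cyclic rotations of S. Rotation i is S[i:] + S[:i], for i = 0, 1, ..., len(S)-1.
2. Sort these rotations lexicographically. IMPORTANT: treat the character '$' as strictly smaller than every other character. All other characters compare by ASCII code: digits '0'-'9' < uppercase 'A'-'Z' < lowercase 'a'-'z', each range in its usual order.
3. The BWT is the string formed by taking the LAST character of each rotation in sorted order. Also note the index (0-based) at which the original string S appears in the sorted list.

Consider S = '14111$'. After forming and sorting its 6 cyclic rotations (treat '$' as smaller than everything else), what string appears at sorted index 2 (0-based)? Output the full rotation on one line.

Answer: 11$141

Derivation:
All 6 rotations (rotation i = S[i:]+S[:i]):
  rot[0] = 14111$
  rot[1] = 4111$1
  rot[2] = 111$14
  rot[3] = 11$141
  rot[4] = 1$1411
  rot[5] = $14111
Sorted (with $ < everything):
  sorted[0] = $14111
  sorted[1] = 1$1411
  sorted[2] = 11$141
  sorted[3] = 111$14
  sorted[4] = 14111$
  sorted[5] = 4111$1
sorted[2] = 11$141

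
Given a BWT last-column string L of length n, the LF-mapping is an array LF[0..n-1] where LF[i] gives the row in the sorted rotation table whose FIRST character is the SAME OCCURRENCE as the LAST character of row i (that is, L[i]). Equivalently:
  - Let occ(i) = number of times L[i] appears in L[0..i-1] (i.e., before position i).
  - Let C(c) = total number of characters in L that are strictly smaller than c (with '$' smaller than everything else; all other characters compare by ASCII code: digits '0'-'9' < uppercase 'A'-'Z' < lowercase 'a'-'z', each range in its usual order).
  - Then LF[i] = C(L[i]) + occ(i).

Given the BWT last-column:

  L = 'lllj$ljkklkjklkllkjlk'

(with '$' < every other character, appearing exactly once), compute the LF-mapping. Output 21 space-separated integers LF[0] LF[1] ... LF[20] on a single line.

Char counts: '$':1, 'j':4, 'k':7, 'l':9
C (first-col start): C('$')=0, C('j')=1, C('k')=5, C('l')=12
L[0]='l': occ=0, LF[0]=C('l')+0=12+0=12
L[1]='l': occ=1, LF[1]=C('l')+1=12+1=13
L[2]='l': occ=2, LF[2]=C('l')+2=12+2=14
L[3]='j': occ=0, LF[3]=C('j')+0=1+0=1
L[4]='$': occ=0, LF[4]=C('$')+0=0+0=0
L[5]='l': occ=3, LF[5]=C('l')+3=12+3=15
L[6]='j': occ=1, LF[6]=C('j')+1=1+1=2
L[7]='k': occ=0, LF[7]=C('k')+0=5+0=5
L[8]='k': occ=1, LF[8]=C('k')+1=5+1=6
L[9]='l': occ=4, LF[9]=C('l')+4=12+4=16
L[10]='k': occ=2, LF[10]=C('k')+2=5+2=7
L[11]='j': occ=2, LF[11]=C('j')+2=1+2=3
L[12]='k': occ=3, LF[12]=C('k')+3=5+3=8
L[13]='l': occ=5, LF[13]=C('l')+5=12+5=17
L[14]='k': occ=4, LF[14]=C('k')+4=5+4=9
L[15]='l': occ=6, LF[15]=C('l')+6=12+6=18
L[16]='l': occ=7, LF[16]=C('l')+7=12+7=19
L[17]='k': occ=5, LF[17]=C('k')+5=5+5=10
L[18]='j': occ=3, LF[18]=C('j')+3=1+3=4
L[19]='l': occ=8, LF[19]=C('l')+8=12+8=20
L[20]='k': occ=6, LF[20]=C('k')+6=5+6=11

Answer: 12 13 14 1 0 15 2 5 6 16 7 3 8 17 9 18 19 10 4 20 11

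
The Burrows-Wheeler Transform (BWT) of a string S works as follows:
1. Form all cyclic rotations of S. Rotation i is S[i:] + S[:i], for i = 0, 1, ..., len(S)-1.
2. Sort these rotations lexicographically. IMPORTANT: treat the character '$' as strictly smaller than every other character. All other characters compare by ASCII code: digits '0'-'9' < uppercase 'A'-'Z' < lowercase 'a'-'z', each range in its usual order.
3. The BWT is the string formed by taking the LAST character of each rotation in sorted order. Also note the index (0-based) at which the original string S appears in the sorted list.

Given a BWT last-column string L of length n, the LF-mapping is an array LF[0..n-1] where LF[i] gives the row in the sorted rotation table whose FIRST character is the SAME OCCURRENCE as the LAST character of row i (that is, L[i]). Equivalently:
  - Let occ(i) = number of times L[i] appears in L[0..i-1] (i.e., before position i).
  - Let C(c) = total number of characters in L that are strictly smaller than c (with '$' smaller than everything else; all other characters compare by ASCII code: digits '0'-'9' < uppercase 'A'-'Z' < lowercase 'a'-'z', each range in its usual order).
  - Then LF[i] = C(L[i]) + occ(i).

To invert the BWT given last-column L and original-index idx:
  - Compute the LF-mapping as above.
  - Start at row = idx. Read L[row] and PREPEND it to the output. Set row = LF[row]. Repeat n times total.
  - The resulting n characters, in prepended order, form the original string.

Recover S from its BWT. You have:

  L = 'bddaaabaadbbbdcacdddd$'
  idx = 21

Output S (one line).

Answer: dddddcdbbbcdaaabadaab$

Derivation:
LF mapping: 7 14 15 1 2 3 8 4 5 16 9 10 11 17 12 6 13 18 19 20 21 0
Walk LF starting at row 21, prepending L[row]:
  step 1: row=21, L[21]='$', prepend. Next row=LF[21]=0
  step 2: row=0, L[0]='b', prepend. Next row=LF[0]=7
  step 3: row=7, L[7]='a', prepend. Next row=LF[7]=4
  step 4: row=4, L[4]='a', prepend. Next row=LF[4]=2
  step 5: row=2, L[2]='d', prepend. Next row=LF[2]=15
  step 6: row=15, L[15]='a', prepend. Next row=LF[15]=6
  step 7: row=6, L[6]='b', prepend. Next row=LF[6]=8
  step 8: row=8, L[8]='a', prepend. Next row=LF[8]=5
  step 9: row=5, L[5]='a', prepend. Next row=LF[5]=3
  step 10: row=3, L[3]='a', prepend. Next row=LF[3]=1
  step 11: row=1, L[1]='d', prepend. Next row=LF[1]=14
  step 12: row=14, L[14]='c', prepend. Next row=LF[14]=12
  step 13: row=12, L[12]='b', prepend. Next row=LF[12]=11
  step 14: row=11, L[11]='b', prepend. Next row=LF[11]=10
  step 15: row=10, L[10]='b', prepend. Next row=LF[10]=9
  step 16: row=9, L[9]='d', prepend. Next row=LF[9]=16
  step 17: row=16, L[16]='c', prepend. Next row=LF[16]=13
  step 18: row=13, L[13]='d', prepend. Next row=LF[13]=17
  step 19: row=17, L[17]='d', prepend. Next row=LF[17]=18
  step 20: row=18, L[18]='d', prepend. Next row=LF[18]=19
  step 21: row=19, L[19]='d', prepend. Next row=LF[19]=20
  step 22: row=20, L[20]='d', prepend. Next row=LF[20]=21
Reversed output: dddddcdbbbcdaaabadaab$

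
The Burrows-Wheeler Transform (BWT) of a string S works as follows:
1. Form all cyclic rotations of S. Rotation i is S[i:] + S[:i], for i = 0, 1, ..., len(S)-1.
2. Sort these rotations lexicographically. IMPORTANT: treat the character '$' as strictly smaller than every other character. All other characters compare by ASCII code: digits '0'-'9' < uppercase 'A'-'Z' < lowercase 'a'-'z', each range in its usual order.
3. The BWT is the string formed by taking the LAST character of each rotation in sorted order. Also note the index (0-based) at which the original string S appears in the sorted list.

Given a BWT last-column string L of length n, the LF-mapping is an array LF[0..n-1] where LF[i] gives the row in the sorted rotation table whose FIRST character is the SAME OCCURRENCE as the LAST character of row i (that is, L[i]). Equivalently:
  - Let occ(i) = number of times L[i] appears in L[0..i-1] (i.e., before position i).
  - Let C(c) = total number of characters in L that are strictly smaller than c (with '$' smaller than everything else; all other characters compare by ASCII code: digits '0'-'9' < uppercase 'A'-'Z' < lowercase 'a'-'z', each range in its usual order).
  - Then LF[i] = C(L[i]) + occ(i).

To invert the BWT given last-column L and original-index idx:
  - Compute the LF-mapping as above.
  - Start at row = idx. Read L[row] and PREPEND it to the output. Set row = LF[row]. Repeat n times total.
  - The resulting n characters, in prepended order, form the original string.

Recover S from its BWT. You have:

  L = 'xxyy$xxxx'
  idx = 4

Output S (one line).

Answer: xxyxxyxx$

Derivation:
LF mapping: 1 2 7 8 0 3 4 5 6
Walk LF starting at row 4, prepending L[row]:
  step 1: row=4, L[4]='$', prepend. Next row=LF[4]=0
  step 2: row=0, L[0]='x', prepend. Next row=LF[0]=1
  step 3: row=1, L[1]='x', prepend. Next row=LF[1]=2
  step 4: row=2, L[2]='y', prepend. Next row=LF[2]=7
  step 5: row=7, L[7]='x', prepend. Next row=LF[7]=5
  step 6: row=5, L[5]='x', prepend. Next row=LF[5]=3
  step 7: row=3, L[3]='y', prepend. Next row=LF[3]=8
  step 8: row=8, L[8]='x', prepend. Next row=LF[8]=6
  step 9: row=6, L[6]='x', prepend. Next row=LF[6]=4
Reversed output: xxyxxyxx$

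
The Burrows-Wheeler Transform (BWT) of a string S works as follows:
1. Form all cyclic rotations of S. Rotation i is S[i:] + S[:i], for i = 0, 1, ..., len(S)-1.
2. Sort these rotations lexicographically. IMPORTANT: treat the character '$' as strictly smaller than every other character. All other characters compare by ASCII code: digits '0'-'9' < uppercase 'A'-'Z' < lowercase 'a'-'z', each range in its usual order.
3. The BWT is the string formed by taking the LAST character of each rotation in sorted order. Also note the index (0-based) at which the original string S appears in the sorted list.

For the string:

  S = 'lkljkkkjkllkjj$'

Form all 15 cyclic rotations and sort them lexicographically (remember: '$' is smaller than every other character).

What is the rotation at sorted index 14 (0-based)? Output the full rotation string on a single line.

Answer: llkjj$lkljkkkjk

Derivation:
All 15 rotations (rotation i = S[i:]+S[:i]):
  rot[0] = lkljkkkjkllkjj$
  rot[1] = kljkkkjkllkjj$l
  rot[2] = ljkkkjkllkjj$lk
  rot[3] = jkkkjkllkjj$lkl
  rot[4] = kkkjkllkjj$lklj
  rot[5] = kkjkllkjj$lkljk
  rot[6] = kjkllkjj$lkljkk
  rot[7] = jkllkjj$lkljkkk
  rot[8] = kllkjj$lkljkkkj
  rot[9] = llkjj$lkljkkkjk
  rot[10] = lkjj$lkljkkkjkl
  rot[11] = kjj$lkljkkkjkll
  rot[12] = jj$lkljkkkjkllk
  rot[13] = j$lkljkkkjkllkj
  rot[14] = $lkljkkkjkllkjj
Sorted (with $ < everything):
  sorted[0] = $lkljkkkjkllkjj
  sorted[1] = j$lkljkkkjkllkj
  sorted[2] = jj$lkljkkkjkllk
  sorted[3] = jkkkjkllkjj$lkl
  sorted[4] = jkllkjj$lkljkkk
  sorted[5] = kjj$lkljkkkjkll
  sorted[6] = kjkllkjj$lkljkk
  sorted[7] = kkjkllkjj$lkljk
  sorted[8] = kkkjkllkjj$lklj
  sorted[9] = kljkkkjkllkjj$l
  sorted[10] = kllkjj$lkljkkkj
  sorted[11] = ljkkkjkllkjj$lk
  sorted[12] = lkjj$lkljkkkjkl
  sorted[13] = lkljkkkjkllkjj$
  sorted[14] = llkjj$lkljkkkjk
sorted[14] = llkjj$lkljkkkjk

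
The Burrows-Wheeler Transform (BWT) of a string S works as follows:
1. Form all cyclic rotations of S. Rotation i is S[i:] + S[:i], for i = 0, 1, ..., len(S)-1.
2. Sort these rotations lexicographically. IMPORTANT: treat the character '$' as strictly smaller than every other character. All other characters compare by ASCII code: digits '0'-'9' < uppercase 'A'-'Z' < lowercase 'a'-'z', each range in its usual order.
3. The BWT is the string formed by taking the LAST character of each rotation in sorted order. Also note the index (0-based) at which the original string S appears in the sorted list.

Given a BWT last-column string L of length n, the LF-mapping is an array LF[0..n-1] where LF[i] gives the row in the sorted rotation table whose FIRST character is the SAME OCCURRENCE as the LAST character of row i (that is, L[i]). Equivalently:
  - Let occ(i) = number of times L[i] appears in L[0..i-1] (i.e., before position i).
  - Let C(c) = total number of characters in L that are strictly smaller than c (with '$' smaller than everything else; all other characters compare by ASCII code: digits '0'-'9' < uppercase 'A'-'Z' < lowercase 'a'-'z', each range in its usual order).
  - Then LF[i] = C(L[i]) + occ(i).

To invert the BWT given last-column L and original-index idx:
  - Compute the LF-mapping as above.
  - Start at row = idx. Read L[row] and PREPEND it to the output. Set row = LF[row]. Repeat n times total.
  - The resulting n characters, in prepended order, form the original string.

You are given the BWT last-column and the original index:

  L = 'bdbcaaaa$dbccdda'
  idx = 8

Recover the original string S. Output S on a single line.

LF mapping: 6 12 7 9 1 2 3 4 0 13 8 10 11 14 15 5
Walk LF starting at row 8, prepending L[row]:
  step 1: row=8, L[8]='$', prepend. Next row=LF[8]=0
  step 2: row=0, L[0]='b', prepend. Next row=LF[0]=6
  step 3: row=6, L[6]='a', prepend. Next row=LF[6]=3
  step 4: row=3, L[3]='c', prepend. Next row=LF[3]=9
  step 5: row=9, L[9]='d', prepend. Next row=LF[9]=13
  step 6: row=13, L[13]='d', prepend. Next row=LF[13]=14
  step 7: row=14, L[14]='d', prepend. Next row=LF[14]=15
  step 8: row=15, L[15]='a', prepend. Next row=LF[15]=5
  step 9: row=5, L[5]='a', prepend. Next row=LF[5]=2
  step 10: row=2, L[2]='b', prepend. Next row=LF[2]=7
  step 11: row=7, L[7]='a', prepend. Next row=LF[7]=4
  step 12: row=4, L[4]='a', prepend. Next row=LF[4]=1
  step 13: row=1, L[1]='d', prepend. Next row=LF[1]=12
  step 14: row=12, L[12]='c', prepend. Next row=LF[12]=11
  step 15: row=11, L[11]='c', prepend. Next row=LF[11]=10
  step 16: row=10, L[10]='b', prepend. Next row=LF[10]=8
Reversed output: bccdaabaadddcab$

Answer: bccdaabaadddcab$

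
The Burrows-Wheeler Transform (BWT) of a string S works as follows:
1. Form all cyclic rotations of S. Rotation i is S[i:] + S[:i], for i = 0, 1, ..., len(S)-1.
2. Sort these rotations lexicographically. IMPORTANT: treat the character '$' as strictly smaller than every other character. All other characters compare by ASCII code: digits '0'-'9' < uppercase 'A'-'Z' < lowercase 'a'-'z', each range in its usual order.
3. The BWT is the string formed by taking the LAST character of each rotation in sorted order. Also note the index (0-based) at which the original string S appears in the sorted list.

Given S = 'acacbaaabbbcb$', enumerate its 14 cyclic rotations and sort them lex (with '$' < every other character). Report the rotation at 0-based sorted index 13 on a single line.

Answer: cbaaabbbcb$aca

Derivation:
All 14 rotations (rotation i = S[i:]+S[:i]):
  rot[0] = acacbaaabbbcb$
  rot[1] = cacbaaabbbcb$a
  rot[2] = acbaaabbbcb$ac
  rot[3] = cbaaabbbcb$aca
  rot[4] = baaabbbcb$acac
  rot[5] = aaabbbcb$acacb
  rot[6] = aabbbcb$acacba
  rot[7] = abbbcb$acacbaa
  rot[8] = bbbcb$acacbaaa
  rot[9] = bbcb$acacbaaab
  rot[10] = bcb$acacbaaabb
  rot[11] = cb$acacbaaabbb
  rot[12] = b$acacbaaabbbc
  rot[13] = $acacbaaabbbcb
Sorted (with $ < everything):
  sorted[0] = $acacbaaabbbcb
  sorted[1] = aaabbbcb$acacb
  sorted[2] = aabbbcb$acacba
  sorted[3] = abbbcb$acacbaa
  sorted[4] = acacbaaabbbcb$
  sorted[5] = acbaaabbbcb$ac
  sorted[6] = b$acacbaaabbbc
  sorted[7] = baaabbbcb$acac
  sorted[8] = bbbcb$acacbaaa
  sorted[9] = bbcb$acacbaaab
  sorted[10] = bcb$acacbaaabb
  sorted[11] = cacbaaabbbcb$a
  sorted[12] = cb$acacbaaabbb
  sorted[13] = cbaaabbbcb$aca
sorted[13] = cbaaabbbcb$aca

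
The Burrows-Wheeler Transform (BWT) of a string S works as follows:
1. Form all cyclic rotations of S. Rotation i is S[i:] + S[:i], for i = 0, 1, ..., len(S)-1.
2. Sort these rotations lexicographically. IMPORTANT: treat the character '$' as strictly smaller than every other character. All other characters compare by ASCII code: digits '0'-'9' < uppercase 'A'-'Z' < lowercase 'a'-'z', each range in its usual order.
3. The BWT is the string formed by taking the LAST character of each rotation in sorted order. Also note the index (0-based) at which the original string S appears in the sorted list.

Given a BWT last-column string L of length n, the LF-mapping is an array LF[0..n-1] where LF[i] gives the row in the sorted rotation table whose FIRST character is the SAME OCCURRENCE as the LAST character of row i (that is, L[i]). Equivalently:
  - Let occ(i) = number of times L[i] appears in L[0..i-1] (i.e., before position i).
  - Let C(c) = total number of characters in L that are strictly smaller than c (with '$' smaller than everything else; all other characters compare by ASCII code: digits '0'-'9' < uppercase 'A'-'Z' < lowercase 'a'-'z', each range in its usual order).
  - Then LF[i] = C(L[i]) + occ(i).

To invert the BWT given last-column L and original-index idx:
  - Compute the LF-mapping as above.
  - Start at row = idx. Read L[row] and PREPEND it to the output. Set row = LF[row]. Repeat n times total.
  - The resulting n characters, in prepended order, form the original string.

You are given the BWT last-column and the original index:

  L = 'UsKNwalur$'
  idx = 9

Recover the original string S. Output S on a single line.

Answer: walrusKNU$

Derivation:
LF mapping: 3 7 1 2 9 4 5 8 6 0
Walk LF starting at row 9, prepending L[row]:
  step 1: row=9, L[9]='$', prepend. Next row=LF[9]=0
  step 2: row=0, L[0]='U', prepend. Next row=LF[0]=3
  step 3: row=3, L[3]='N', prepend. Next row=LF[3]=2
  step 4: row=2, L[2]='K', prepend. Next row=LF[2]=1
  step 5: row=1, L[1]='s', prepend. Next row=LF[1]=7
  step 6: row=7, L[7]='u', prepend. Next row=LF[7]=8
  step 7: row=8, L[8]='r', prepend. Next row=LF[8]=6
  step 8: row=6, L[6]='l', prepend. Next row=LF[6]=5
  step 9: row=5, L[5]='a', prepend. Next row=LF[5]=4
  step 10: row=4, L[4]='w', prepend. Next row=LF[4]=9
Reversed output: walrusKNU$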